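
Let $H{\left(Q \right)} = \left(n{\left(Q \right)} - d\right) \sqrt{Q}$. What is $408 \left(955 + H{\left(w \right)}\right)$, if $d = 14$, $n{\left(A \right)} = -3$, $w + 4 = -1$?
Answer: $389640 - 6936 i \sqrt{5} \approx 3.8964 \cdot 10^{5} - 15509.0 i$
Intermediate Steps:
$w = -5$ ($w = -4 - 1 = -5$)
$H{\left(Q \right)} = - 17 \sqrt{Q}$ ($H{\left(Q \right)} = \left(-3 - 14\right) \sqrt{Q} = - 17 \sqrt{Q}$)
$408 \left(955 + H{\left(w \right)}\right) = 408 \left(955 - 17 \sqrt{-5}\right) = 408 \left(955 - 17 i \sqrt{5}\right) = 389640 - 6936 i \sqrt{5}$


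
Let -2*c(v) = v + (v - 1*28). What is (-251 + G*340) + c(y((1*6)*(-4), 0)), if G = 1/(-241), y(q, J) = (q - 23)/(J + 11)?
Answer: -620700/2651 ≈ -234.14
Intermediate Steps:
y(q, J) = (-23 + q)/(11 + J)
G = -1/241 ≈ -0.0041494
c(v) = 14 - v (c(v) = -(v + (v - 1*28))/2 = -(v + (v - 28))/2 = -(v + (-28 + v))/2 = -(-28 + 2*v)/2 = 14 - v)
(-251 + G*340) + c(y((1*6)*(-4), 0)) = (-251 - 1/241*340) + (14 - (-23 + (1*6)*(-4))/(11 + 0)) = (-251 - 340/241) + (14 - (-23 + 6*(-4))/11) = -60831/241 + (14 - (-23 - 24)/11) = -60831/241 + (14 - (-47)/11) = -60831/241 + (14 - 1*(-47/11)) = -60831/241 + (14 + 47/11) = -60831/241 + 201/11 = -620700/2651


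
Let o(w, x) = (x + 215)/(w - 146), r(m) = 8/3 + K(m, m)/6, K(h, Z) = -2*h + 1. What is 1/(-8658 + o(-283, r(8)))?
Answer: -2574/22286983 ≈ -0.00011549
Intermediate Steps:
K(h, Z) = 1 - 2*h
r(m) = 17/6 - m/3 (r(m) = 8/3 + (1 - 2*m)/6 = 8*(⅓) + (1 - 2*m)*(⅙) = 8/3 + (⅙ - m/3) = 17/6 - m/3)
o(w, x) = (215 + x)/(-146 + w)
1/(-8658 + o(-283, r(8))) = 1/(-8658 + (215 + (17/6 - ⅓*8))/(-146 - 283)) = 1/(-8658 + (215 + (17/6 - 8/3))/(-429)) = 1/(-8658 - (215 + ⅙)/429) = 1/(-8658 - 1/429*1291/6) = 1/(-8658 - 1291/2574) = 1/(-22286983/2574) = -2574/22286983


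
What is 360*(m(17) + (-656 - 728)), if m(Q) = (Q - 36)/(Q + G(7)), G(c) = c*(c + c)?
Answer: -11460888/23 ≈ -4.9830e+5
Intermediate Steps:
G(c) = 2*c² (G(c) = c*(2*c) = 2*c²)
m(Q) = (-36 + Q)/(98 + Q) (m(Q) = (Q - 36)/(Q + 2*7²) = (-36 + Q)/(Q + 2*49) = (-36 + Q)/(Q + 98) = (-36 + Q)/(98 + Q))
360*(m(17) + (-656 - 728)) = 360*((-36 + 17)/(98 + 17) + (-656 - 728)) = 360*(-19/115 - 1384) = 360*(-159179/115) = -11460888/23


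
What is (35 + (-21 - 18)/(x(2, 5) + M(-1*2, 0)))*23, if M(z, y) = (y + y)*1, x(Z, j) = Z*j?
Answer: 7153/10 ≈ 715.30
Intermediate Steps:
M(z, y) = 2*y (M(z, y) = (2*y)*1 = 2*y)
(35 + (-21 - 18)/(x(2, 5) + M(-1*2, 0)))*23 = (35 + (-21 - 18)/(2*5 + 2*0))*23 = (35 - 39/(10 + 0))*23 = (35 - 39/10)*23 = (311/10)*23 = 7153/10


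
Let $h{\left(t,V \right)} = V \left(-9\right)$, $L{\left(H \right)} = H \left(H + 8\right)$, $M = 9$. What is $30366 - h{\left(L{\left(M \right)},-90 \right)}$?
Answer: $29556$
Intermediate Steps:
$L{\left(H \right)} = H \left(8 + H\right)$
$h{\left(t,V \right)} = - 9 V$
$30366 - h{\left(L{\left(M \right)},-90 \right)} = 30366 - \left(-9\right) \left(-90\right) = 30366 - 810 = 29556$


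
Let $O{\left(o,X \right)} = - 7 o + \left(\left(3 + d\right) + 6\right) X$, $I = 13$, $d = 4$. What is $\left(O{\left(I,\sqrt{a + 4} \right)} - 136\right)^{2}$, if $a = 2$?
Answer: $52543 - 5902 \sqrt{6} \approx 38086.0$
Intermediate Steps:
$O{\left(o,X \right)} = - 7 o + 13 X$ ($O{\left(o,X \right)} = - 7 o + \left(\left(3 + 4\right) + 6\right) X = - 7 o + \left(7 + 6\right) X = - 7 o + 13 X$)
$\left(O{\left(I,\sqrt{a + 4} \right)} - 136\right)^{2} = \left(\left(\left(-7\right) 13 + 13 \sqrt{2 + 4}\right) - 136\right)^{2} = \left(\left(-91 + 13 \sqrt{6}\right) - 136\right)^{2} = \left(-227 + 13 \sqrt{6}\right)^{2}$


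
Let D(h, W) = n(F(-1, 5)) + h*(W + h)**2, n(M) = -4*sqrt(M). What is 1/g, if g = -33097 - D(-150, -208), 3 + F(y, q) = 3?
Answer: 1/19191503 ≈ 5.2106e-8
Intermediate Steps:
F(y, q) = 0 (F(y, q) = -3 + 3 = 0)
D(h, W) = h*(W + h)**2 (D(h, W) = -4*sqrt(0) + h*(W + h)**2 = -4*0 + h*(W + h)**2 = 0 + h*(W + h)**2 = h*(W + h)**2)
g = 19191503 (g = -33097 - (-150)*(-208 - 150)**2 = -33097 - (-150)*(-358)**2 = -33097 - (-150)*128164 = -33097 - 1*(-19224600) = -33097 + 19224600 = 19191503)
1/g = 1/19191503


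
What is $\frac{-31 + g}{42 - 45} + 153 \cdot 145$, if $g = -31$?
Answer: $\frac{66617}{3} \approx 22206.0$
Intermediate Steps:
$\frac{-31 + g}{42 - 45} + 153 \cdot 145 = \frac{-31 - 31}{42 - 45} + 153 \cdot 145 = - \frac{62}{-3} + 22185 = \left(-62\right) \left(- \frac{1}{3}\right) + 22185 = \frac{62}{3} + 22185 = \frac{66617}{3}$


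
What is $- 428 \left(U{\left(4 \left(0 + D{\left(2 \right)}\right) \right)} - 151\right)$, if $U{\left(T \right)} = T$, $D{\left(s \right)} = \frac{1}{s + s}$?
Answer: $64200$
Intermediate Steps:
$D{\left(s \right)} = \frac{1}{2 s}$
$- 428 \left(U{\left(4 \left(0 + D{\left(2 \right)}\right) \right)} - 151\right) = - 428 \left(4 \left(0 + \frac{1}{2 \cdot 2}\right) - 151\right) = - 428 \left(4 \left(0 + \frac{1}{2} \cdot \frac{1}{2}\right) - 151\right) = - 428 \left(4 \left(0 + \frac{1}{4}\right) - 151\right) = - 428 \left(4 \cdot \frac{1}{4} - 151\right) = - 428 \left(1 - 151\right) = \left(-428\right) \left(-150\right) = 64200$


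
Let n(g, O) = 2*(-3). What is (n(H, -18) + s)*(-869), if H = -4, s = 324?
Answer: -276342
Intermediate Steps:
n(g, O) = -6
(n(H, -18) + s)*(-869) = (-6 + 324)*(-869) = 318*(-869) = -276342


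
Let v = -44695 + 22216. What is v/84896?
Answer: -22479/84896 ≈ -0.26478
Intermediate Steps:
v = -22479
v/84896 = -22479/84896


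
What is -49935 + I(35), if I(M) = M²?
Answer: -48710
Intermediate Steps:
-49935 + I(35) = -49935 + 35² = -49935 + 1225 = -48710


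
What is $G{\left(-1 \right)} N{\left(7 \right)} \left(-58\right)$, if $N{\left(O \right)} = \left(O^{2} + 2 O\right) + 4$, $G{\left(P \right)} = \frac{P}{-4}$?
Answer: $- \frac{1943}{2} \approx -971.5$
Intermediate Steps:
$G{\left(P \right)} = - \frac{P}{4}$ ($G{\left(P \right)} = P \left(- \frac{1}{4}\right) = - \frac{P}{4}$)
$N{\left(O \right)} = 4 + O^{2} + 2 O$
$G{\left(-1 \right)} N{\left(7 \right)} \left(-58\right) = \left(- \frac{1}{4}\right) \left(-1\right) \left(4 + 7^{2} + 2 \cdot 7\right) \left(-58\right) = \frac{4 + 49 + 14}{4} \left(-58\right) = \frac{1}{4} \cdot 67 \left(-58\right) = \frac{67}{4} \left(-58\right) = - \frac{1943}{2}$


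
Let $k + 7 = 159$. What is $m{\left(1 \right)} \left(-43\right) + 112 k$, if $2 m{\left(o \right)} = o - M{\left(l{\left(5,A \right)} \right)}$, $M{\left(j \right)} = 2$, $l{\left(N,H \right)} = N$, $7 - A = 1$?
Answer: $\frac{34091}{2} \approx 17046.0$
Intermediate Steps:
$A = 6$ ($A = 7 - 1 = 6$)
$m{\left(o \right)} = -1 + \frac{o}{2}$ ($m{\left(o \right)} = \frac{o - 2}{2} = \frac{-2 + o}{2} = -1 + \frac{o}{2}$)
$k = 152$ ($k = -7 + 159 = 152$)
$m{\left(1 \right)} \left(-43\right) + 112 k = \left(-1 + \frac{1}{2} \cdot 1\right) \left(-43\right) + 112 \cdot 152 = \left(-1 + \frac{1}{2}\right) \left(-43\right) + 17024 = \left(- \frac{1}{2}\right) \left(-43\right) + 17024 = \frac{43}{2} + 17024 = \frac{34091}{2}$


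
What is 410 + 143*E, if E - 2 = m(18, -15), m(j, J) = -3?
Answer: 267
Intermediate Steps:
E = -1 (E = 2 - 3 = -1)
410 + 143*E = 410 + 143*(-1) = 410 - 143 = 267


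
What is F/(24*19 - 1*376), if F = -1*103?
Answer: -103/80 ≈ -1.2875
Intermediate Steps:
F = -103
F/(24*19 - 1*376) = -103/(24*19 - 1*376) = -103/(456 - 376) = -103/80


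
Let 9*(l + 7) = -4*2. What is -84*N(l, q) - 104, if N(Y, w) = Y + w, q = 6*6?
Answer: -7396/3 ≈ -2465.3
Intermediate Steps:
l = -71/9 (l = -7 + (-4*2)/9 = -7 + (⅑)*(-8) = -7 - 8/9 = -71/9 ≈ -7.8889)
q = 36
-84*N(l, q) - 104 = -84*(-71/9 + 36) - 104 = -84*253/9 - 104 = -7084/3 - 104 = -7396/3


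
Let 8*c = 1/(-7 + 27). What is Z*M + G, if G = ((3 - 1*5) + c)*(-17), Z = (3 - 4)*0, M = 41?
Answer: 5423/160 ≈ 33.894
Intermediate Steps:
Z = 0 (Z = -1*0 = 0)
c = 1/160 (c = 1/(8*(-7 + 27)) = (1/8)/20 = (1/8)*(1/20) = 1/160 ≈ 0.0062500)
G = 5423/160 (G = ((3 - 1*5) + 1/160)*(-17) = ((3 - 5) + 1/160)*(-17) = (-2 + 1/160)*(-17) = -319/160*(-17) = 5423/160 ≈ 33.894)
Z*M + G = 0*41 + 5423/160 = 0 + 5423/160 = 5423/160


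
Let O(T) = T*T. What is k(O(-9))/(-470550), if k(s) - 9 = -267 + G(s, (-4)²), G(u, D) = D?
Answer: 121/235275 ≈ 0.00051429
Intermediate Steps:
O(T) = T²
k(s) = -242 (k(s) = 9 + (-267 + (-4)²) = 9 + (-267 + 16) = 9 - 251 = -242)
k(O(-9))/(-470550) = -242/(-470550) = -242*(-1/470550) = 121/235275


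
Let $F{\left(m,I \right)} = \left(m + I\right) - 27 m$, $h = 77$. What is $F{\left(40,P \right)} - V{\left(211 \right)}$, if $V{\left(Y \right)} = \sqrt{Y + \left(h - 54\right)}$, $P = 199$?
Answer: $-841 - 3 \sqrt{26} \approx -856.3$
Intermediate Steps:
$V{\left(Y \right)} = \sqrt{23 + Y}$ ($V{\left(Y \right)} = \sqrt{Y + \left(77 - 54\right)} = \sqrt{Y + 23} = \sqrt{23 + Y}$)
$F{\left(m,I \right)} = I - 26 m$ ($F{\left(m,I \right)} = \left(I + m\right) - 27 m = I - 26 m$)
$F{\left(40,P \right)} - V{\left(211 \right)} = \left(199 - 1040\right) - \sqrt{23 + 211} = \left(199 - 1040\right) - \sqrt{234} = -841 - 3 \sqrt{26}$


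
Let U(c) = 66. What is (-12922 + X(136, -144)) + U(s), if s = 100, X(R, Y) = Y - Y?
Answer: -12856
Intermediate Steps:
X(R, Y) = 0
(-12922 + X(136, -144)) + U(s) = (-12922 + 0) + 66 = -12922 + 66 = -12856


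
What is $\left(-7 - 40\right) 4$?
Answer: $-188$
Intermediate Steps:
$\left(-7 - 40\right) 4 = \left(-47\right) 4 = -188$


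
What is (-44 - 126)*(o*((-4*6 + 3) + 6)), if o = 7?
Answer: 17850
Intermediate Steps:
(-44 - 126)*(o*((-4*6 + 3) + 6)) = (-44 - 126)*(7*((-4*6 + 3) + 6)) = -1190*((-24 + 3) + 6) = -1190*(-21 + 6) = -1190*(-15) = -170*(-105) = 17850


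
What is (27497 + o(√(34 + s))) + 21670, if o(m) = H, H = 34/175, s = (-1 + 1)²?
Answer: 8604259/175 ≈ 49167.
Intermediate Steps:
s = 0 (s = 0² = 0)
H = 34/175 (H = 34*(1/175) = 34/175 ≈ 0.19429)
o(m) = 34/175
(27497 + o(√(34 + s))) + 21670 = (27497 + 34/175) + 21670 = 4812009/175 + 21670 = 8604259/175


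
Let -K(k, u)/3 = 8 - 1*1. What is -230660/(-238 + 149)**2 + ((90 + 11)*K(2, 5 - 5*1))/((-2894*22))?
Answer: -14668860439/504314228 ≈ -29.087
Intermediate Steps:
K(k, u) = -21 (K(k, u) = -3*(8 - 1*1) = -3*(8 - 1) = -3*7 = -21)
-230660/(-238 + 149)**2 + ((90 + 11)*K(2, 5 - 5*1))/((-2894*22)) = -230660/(-238 + 149)**2 + ((90 + 11)*(-21))/((-2894*22)) = -230660/((-89)**2) + (101*(-21))/(-63668) = -230660/7921 - 2121*(-1/63668) = -230660*1/7921 + 2121/63668 = -230660/7921 + 2121/63668 = -14668860439/504314228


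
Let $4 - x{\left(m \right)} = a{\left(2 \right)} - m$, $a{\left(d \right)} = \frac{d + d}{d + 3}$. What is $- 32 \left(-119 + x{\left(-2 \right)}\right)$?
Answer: $\frac{18848}{5} \approx 3769.6$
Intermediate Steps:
$a{\left(d \right)} = \frac{2 d}{3 + d}$
$x{\left(m \right)} = \frac{16}{5} + m$ ($x{\left(m \right)} = 4 - \left(2 \cdot 2 \frac{1}{3 + 2} - m\right) = 4 - \left(2 \cdot 2 \cdot \frac{1}{5} - m\right) = 4 - \left(\frac{4}{5} - m\right) = 4 + \left(- \frac{4}{5} + m\right) = \frac{16}{5} + m$)
$- 32 \left(-119 + x{\left(-2 \right)}\right) = - 32 \left(-119 + \left(\frac{16}{5} - 2\right)\right) = - 32 \left(-119 + \frac{6}{5}\right) = \left(-32\right) \left(- \frac{589}{5}\right) = \frac{18848}{5}$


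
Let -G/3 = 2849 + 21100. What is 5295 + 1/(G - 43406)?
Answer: 610264634/115253 ≈ 5295.0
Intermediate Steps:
G = -71847 (G = -3*(2849 + 21100) = -3*23949 = -71847)
5295 + 1/(G - 43406) = 5295 + 1/(-71847 - 43406) = 5295 + 1/(-115253) = 5295 - 1/115253 = 610264634/115253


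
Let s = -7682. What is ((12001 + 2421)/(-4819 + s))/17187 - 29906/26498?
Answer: -3212913211789/2846609748063 ≈ -1.1287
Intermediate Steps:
((12001 + 2421)/(-4819 + s))/17187 - 29906/26498 = ((12001 + 2421)/(-4819 - 7682))/17187 - 29906/26498 = (14422/(-12501))*(1/17187) - 29906*1/26498 = (14422*(-1/12501))*(1/17187) - 14953/13249 = -14422/12501*1/17187 - 14953/13249 = -14422/214854687 - 14953/13249 = -3212913211789/2846609748063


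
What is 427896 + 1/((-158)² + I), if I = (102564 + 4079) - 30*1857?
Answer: 32476022713/75897 ≈ 4.2790e+5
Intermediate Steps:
I = 50933 (I = 106643 - 55710 = 50933)
427896 + 1/((-158)² + I) = 427896 + 1/((-158)² + 50933) = 427896 + 1/(24964 + 50933) = 427896 + 1/75897 = 32476022713/75897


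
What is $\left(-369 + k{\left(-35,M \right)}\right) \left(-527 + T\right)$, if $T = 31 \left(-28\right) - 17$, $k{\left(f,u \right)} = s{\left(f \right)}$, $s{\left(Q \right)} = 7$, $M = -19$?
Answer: $511144$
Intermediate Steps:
$k{\left(f,u \right)} = 7$
$T = -885$ ($T = -868 - 17 = -885$)
$\left(-369 + k{\left(-35,M \right)}\right) \left(-527 + T\right) = \left(-369 + 7\right) \left(-527 - 885\right) = \left(-362\right) \left(-1412\right) = 511144$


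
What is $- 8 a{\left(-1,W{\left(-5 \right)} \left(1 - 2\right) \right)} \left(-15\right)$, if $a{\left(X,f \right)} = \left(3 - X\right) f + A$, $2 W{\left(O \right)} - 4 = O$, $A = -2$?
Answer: $0$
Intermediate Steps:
$W{\left(O \right)} = 2 + \frac{O}{2}$
$a{\left(X,f \right)} = -2 + f \left(3 - X\right)$ ($a{\left(X,f \right)} = \left(3 - X\right) f - 2 = f \left(3 - X\right) - 2 = -2 + f \left(3 - X\right)$)
$- 8 a{\left(-1,W{\left(-5 \right)} \left(1 - 2\right) \right)} \left(-15\right) = - 8 \left(-2 + 3 \left(2 + \frac{1}{2} \left(-5\right)\right) \left(1 - 2\right) - - \left(2 + \frac{1}{2} \left(-5\right)\right) \left(1 - 2\right)\right) \left(-15\right) = - 8 \left(-2 + 3 \left(2 - \frac{5}{2}\right) \left(-1\right) - - \left(2 - \frac{5}{2}\right) \left(-1\right)\right) \left(-15\right) = - 8 \left(-2 + 3 \left(\left(- \frac{1}{2}\right) \left(-1\right)\right) - - \frac{\left(-1\right) \left(-1\right)}{2}\right) \left(-15\right) = - 8 \left(-2 + 3 \cdot \frac{1}{2} - \left(-1\right) \frac{1}{2}\right) \left(-15\right) = - 8 \left(-2 + \frac{3}{2} + \frac{1}{2}\right) \left(-15\right) = \left(-8\right) 0 \left(-15\right) = 0 \left(-15\right) = 0$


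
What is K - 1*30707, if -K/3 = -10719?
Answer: 1450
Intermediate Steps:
K = 32157 (K = -3*(-10719) = 32157)
K - 1*30707 = 32157 - 1*30707 = 32157 - 30707 = 1450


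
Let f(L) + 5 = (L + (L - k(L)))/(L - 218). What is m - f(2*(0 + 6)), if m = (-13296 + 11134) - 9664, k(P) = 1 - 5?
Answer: -1217549/103 ≈ -11821.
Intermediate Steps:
k(P) = -4
m = -11826 (m = -2162 - 9664 = -11826)
f(L) = -5 + (4 + 2*L)/(-218 + L) (f(L) = -5 + (L + (L - 1*(-4)))/(L - 218) = -5 + (L + (L + 4))/(-218 + L) = -5 + (L + (4 + L))/(-218 + L) = -5 + (4 + 2*L)/(-218 + L))
m - f(2*(0 + 6)) = -11826 - (1094 - 6*(0 + 6))/(-218 + 2*(0 + 6)) = -11826 - (1094 - 6*6)/(-218 + 2*6) = -11826 - (1094 - 3*12)/(-218 + 12) = -11826 - (1094 - 36)/(-206) = -11826 - (-1)*1058/206 = -11826 - 1*(-529/103) = -11826 + 529/103 = -1217549/103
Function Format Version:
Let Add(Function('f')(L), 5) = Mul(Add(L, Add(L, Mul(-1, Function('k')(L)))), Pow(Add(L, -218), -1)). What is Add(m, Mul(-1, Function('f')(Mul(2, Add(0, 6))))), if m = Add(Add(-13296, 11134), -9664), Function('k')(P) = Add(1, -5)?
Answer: Rational(-1217549, 103) ≈ -11821.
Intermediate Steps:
Function('k')(P) = -4
m = -11826 (m = Add(-2162, -9664) = -11826)
Function('f')(L) = Add(-5, Mul(Pow(Add(-218, L), -1), Add(4, Mul(2, L)))) (Function('f')(L) = Add(-5, Mul(Add(L, Add(L, Mul(-1, -4))), Pow(Add(L, -218), -1))) = Add(-5, Mul(Add(L, Add(L, 4)), Pow(Add(-218, L), -1))) = Add(-5, Mul(Add(L, Add(4, L)), Pow(Add(-218, L), -1))) = Add(-5, Mul(Add(4, Mul(2, L)), Pow(Add(-218, L), -1))) = Add(-5, Mul(Pow(Add(-218, L), -1), Add(4, Mul(2, L)))))
Add(m, Mul(-1, Function('f')(Mul(2, Add(0, 6))))) = Add(-11826, Mul(-1, Mul(Pow(Add(-218, Mul(2, Add(0, 6))), -1), Add(1094, Mul(-3, Mul(2, Add(0, 6))))))) = Add(-11826, Mul(-1, Mul(Pow(Add(-218, Mul(2, 6)), -1), Add(1094, Mul(-3, Mul(2, 6)))))) = Add(-11826, Mul(-1, Mul(Pow(Add(-218, 12), -1), Add(1094, Mul(-3, 12))))) = Add(-11826, Mul(-1, Mul(Pow(-206, -1), Add(1094, -36)))) = Add(-11826, Mul(-1, Mul(Rational(-1, 206), 1058))) = Add(-11826, Mul(-1, Rational(-529, 103))) = Add(-11826, Rational(529, 103)) = Rational(-1217549, 103)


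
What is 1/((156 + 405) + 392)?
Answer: 1/953 ≈ 0.0010493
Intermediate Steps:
1/((156 + 405) + 392) = 1/(561 + 392) = 1/953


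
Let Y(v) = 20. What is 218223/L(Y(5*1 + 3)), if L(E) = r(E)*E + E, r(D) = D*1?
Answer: 72741/140 ≈ 519.58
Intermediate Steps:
r(D) = D
L(E) = E + E² (L(E) = E*E + E = E² + E = E + E²)
218223/L(Y(5*1 + 3)) = 218223/((20*(1 + 20))) = 218223/((20*21)) = 218223/420 = 218223*(1/420) = 72741/140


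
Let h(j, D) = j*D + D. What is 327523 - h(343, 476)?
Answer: 163779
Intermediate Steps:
h(j, D) = D + D*j (h(j, D) = D*j + D = D + D*j)
327523 - h(343, 476) = 327523 - 476*(1 + 343) = 327523 - 476*344 = 327523 - 1*163744 = 327523 - 163744 = 163779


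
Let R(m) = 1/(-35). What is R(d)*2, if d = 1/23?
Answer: -2/35 ≈ -0.057143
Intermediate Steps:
d = 1/23 ≈ 0.043478
R(m) = -1/35
R(d)*2 = -1/35*2 = -2/35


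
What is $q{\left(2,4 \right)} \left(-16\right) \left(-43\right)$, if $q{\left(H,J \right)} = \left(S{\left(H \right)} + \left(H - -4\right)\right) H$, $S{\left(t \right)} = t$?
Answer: $11008$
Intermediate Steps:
$q{\left(H,J \right)} = H \left(4 + 2 H\right)$ ($q{\left(H,J \right)} = \left(H + \left(H - -4\right)\right) H = \left(H + \left(H + 4\right)\right) H = \left(H + \left(4 + H\right)\right) H = \left(4 + 2 H\right) H = H \left(4 + 2 H\right)$)
$q{\left(2,4 \right)} \left(-16\right) \left(-43\right) = 2 \cdot 2 \left(2 + 2\right) \left(-16\right) \left(-43\right) = 2 \cdot 2 \cdot 4 \left(-16\right) \left(-43\right) = 16 \left(-16\right) \left(-43\right) = \left(-256\right) \left(-43\right) = 11008$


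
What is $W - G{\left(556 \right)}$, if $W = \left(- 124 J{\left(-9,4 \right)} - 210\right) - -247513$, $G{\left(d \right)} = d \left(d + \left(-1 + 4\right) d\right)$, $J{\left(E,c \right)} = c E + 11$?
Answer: $-986141$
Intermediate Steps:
$J{\left(E,c \right)} = 11 + E c$ ($J{\left(E,c \right)} = E c + 11 = 11 + E c$)
$G{\left(d \right)} = 4 d^{2}$ ($G{\left(d \right)} = d \left(d + 3 d\right) = d 4 d = 4 d^{2}$)
$W = 250403$ ($W = \left(- 124 \left(11 - 36\right) - 210\right) - -247513 = \left(- 124 \left(11 - 36\right) - 210\right) + 247513 = \left(\left(-124\right) \left(-25\right) - 210\right) + 247513 = \left(3100 - 210\right) + 247513 = 2890 + 247513 = 250403$)
$W - G{\left(556 \right)} = 250403 - 4 \cdot 556^{2} = 250403 - 4 \cdot 309136 = 250403 - 1236544 = -986141$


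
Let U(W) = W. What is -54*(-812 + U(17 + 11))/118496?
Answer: 189/529 ≈ 0.35728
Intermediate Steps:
-54*(-812 + U(17 + 11))/118496 = -54*(-812 + (17 + 11))/118496 = -54*(-812 + 28)*(1/118496) = -54*(-784)*(1/118496) = 42336*(1/118496) = 189/529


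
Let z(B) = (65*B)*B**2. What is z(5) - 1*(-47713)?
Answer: 55838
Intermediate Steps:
z(B) = 65*B**3
z(5) - 1*(-47713) = 65*5**3 - 1*(-47713) = 65*125 + 47713 = 8125 + 47713 = 55838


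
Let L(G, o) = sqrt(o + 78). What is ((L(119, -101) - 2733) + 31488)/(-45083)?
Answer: -28755/45083 - I*sqrt(23)/45083 ≈ -0.63782 - 0.00010638*I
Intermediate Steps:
L(G, o) = sqrt(78 + o)
((L(119, -101) - 2733) + 31488)/(-45083) = ((sqrt(78 - 101) - 2733) + 31488)/(-45083) = ((sqrt(-23) - 2733) + 31488)*(-1/45083) = ((I*sqrt(23) - 2733) + 31488)*(-1/45083) = ((-2733 + I*sqrt(23)) + 31488)*(-1/45083) = (28755 + I*sqrt(23))*(-1/45083) = -28755/45083 - I*sqrt(23)/45083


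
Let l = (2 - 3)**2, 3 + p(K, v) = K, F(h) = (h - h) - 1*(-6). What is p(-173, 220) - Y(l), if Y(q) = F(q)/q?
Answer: -182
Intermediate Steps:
F(h) = 6 (F(h) = 0 + 6 = 6)
p(K, v) = -3 + K
l = 1 (l = (-1)**2 = 1)
Y(q) = 6/q
p(-173, 220) - Y(l) = (-3 - 173) - 6/1 = -176 - 6 = -182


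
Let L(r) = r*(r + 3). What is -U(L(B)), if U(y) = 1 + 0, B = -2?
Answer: -1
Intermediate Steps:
L(r) = r*(3 + r)
U(y) = 1
-U(L(B)) = -1*1 = -1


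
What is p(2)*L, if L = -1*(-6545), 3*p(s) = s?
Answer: 13090/3 ≈ 4363.3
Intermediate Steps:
p(s) = s/3
L = 6545
p(2)*L = ((⅓)*2)*6545 = (⅔)*6545 = 13090/3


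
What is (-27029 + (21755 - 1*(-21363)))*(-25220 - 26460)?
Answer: -831479520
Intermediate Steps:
(-27029 + (21755 - 1*(-21363)))*(-25220 - 26460) = (-27029 + (21755 + 21363))*(-51680) = (-27029 + 43118)*(-51680) = 16089*(-51680) = -831479520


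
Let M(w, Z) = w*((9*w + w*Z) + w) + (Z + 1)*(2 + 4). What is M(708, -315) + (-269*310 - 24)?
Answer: -152970818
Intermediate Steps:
M(w, Z) = 6 + 6*Z + w*(10*w + Z*w) (M(w, Z) = w*((9*w + Z*w) + w) + (1 + Z)*6 = w*(10*w + Z*w) + (6 + 6*Z) = 6 + 6*Z + w*(10*w + Z*w))
M(708, -315) + (-269*310 - 24) = (6 + 6*(-315) + 10*708² - 315*708²) + (-269*310 - 24) = (6 - 1890 + 10*501264 - 315*501264) + (-83390 - 24) = (6 - 1890 + 5012640 - 157898160) - 83414 = -152887404 - 83414 = -152970818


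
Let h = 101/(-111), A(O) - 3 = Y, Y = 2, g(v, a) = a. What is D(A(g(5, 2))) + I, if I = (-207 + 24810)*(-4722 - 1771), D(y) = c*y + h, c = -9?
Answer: -17731953065/111 ≈ -1.5975e+8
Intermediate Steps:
A(O) = 5 (A(O) = 3 + 2 = 5)
h = -101/111 (h = 101*(-1/111) = -101/111 ≈ -0.90991)
D(y) = -101/111 - 9*y (D(y) = -9*y - 101/111 = -101/111 - 9*y)
I = -159747279 (I = 24603*(-6493) = -159747279)
D(A(g(5, 2))) + I = (-101/111 - 9*5) - 159747279 = (-101/111 - 45) - 159747279 = -5096/111 - 159747279 = -17731953065/111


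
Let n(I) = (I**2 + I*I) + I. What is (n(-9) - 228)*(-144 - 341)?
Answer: 36375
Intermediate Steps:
n(I) = I + 2*I**2 (n(I) = (I**2 + I**2) + I = 2*I**2 + I = I + 2*I**2)
(n(-9) - 228)*(-144 - 341) = (-9*(1 + 2*(-9)) - 228)*(-144 - 341) = (-9*(1 - 18) - 228)*(-485) = (-9*(-17) - 228)*(-485) = (153 - 228)*(-485) = -75*(-485) = 36375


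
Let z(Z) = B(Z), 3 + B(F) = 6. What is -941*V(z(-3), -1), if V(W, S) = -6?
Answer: 5646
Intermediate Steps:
B(F) = 3 (B(F) = -3 + 6 = 3)
z(Z) = 3
-941*V(z(-3), -1) = -941*(-6) = 5646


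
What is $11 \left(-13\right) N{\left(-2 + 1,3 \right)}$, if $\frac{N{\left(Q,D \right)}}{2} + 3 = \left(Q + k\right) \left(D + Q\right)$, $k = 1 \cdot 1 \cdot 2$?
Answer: $286$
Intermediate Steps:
$k = 2$ ($k = 1 \cdot 2 = 2$)
$N{\left(Q,D \right)} = -6 + 2 \left(2 + Q\right) \left(D + Q\right)$ ($N{\left(Q,D \right)} = -6 + 2 \left(Q + 2\right) \left(D + Q\right) = -6 + 2 \left(2 + Q\right) \left(D + Q\right)$)
$11 \left(-13\right) N{\left(-2 + 1,3 \right)} = 11 \left(-13\right) \left(-6 + 2 \left(-2 + 1\right)^{2} + 4 \cdot 3 + 4 \left(-2 + 1\right) + 2 \cdot 3 \left(-2 + 1\right)\right) = - 143 \left(-6 + 2 \left(-1\right)^{2} + 12 + 4 \left(-1\right) + 2 \cdot 3 \left(-1\right)\right) = - 143 \left(-6 + 2 \cdot 1 + 12 - 4 - 6\right) = - 143 \left(-6 + 2 + 12 - 4 - 6\right) = \left(-143\right) \left(-2\right) = 286$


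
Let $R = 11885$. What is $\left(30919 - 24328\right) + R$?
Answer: $18476$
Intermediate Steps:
$\left(30919 - 24328\right) + R = \left(30919 - 24328\right) + 11885 = 6591 + 11885 = 18476$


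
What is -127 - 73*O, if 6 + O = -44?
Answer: 3523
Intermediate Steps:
O = -50 (O = -6 - 44 = -50)
-127 - 73*O = -127 - 73*(-50) = -127 + 3650 = 3523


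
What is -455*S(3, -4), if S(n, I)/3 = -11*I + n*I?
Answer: -43680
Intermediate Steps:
S(n, I) = -33*I + 3*I*n (S(n, I) = 3*(-11*I + n*I) = 3*(-11*I + I*n) = -33*I + 3*I*n)
-455*S(3, -4) = -1365*(-4)*(-11 + 3) = -1365*(-4)*(-8) = -455*96 = -43680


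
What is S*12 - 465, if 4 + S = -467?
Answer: -6117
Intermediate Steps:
S = -471 (S = -4 - 467 = -471)
S*12 - 465 = -471*12 - 465 = -5652 - 465 = -6117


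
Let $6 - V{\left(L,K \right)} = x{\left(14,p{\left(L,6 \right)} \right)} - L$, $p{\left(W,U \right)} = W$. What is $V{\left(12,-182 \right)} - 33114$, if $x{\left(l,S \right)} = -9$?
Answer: $-33087$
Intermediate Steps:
$V{\left(L,K \right)} = 15 + L$ ($V{\left(L,K \right)} = 6 - \left(-9 - L\right) = 6 + \left(9 + L\right) = 15 + L$)
$V{\left(12,-182 \right)} - 33114 = \left(15 + 12\right) - 33114 = 27 - 33114 = -33087$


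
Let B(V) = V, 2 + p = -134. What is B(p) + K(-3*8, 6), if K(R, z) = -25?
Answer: -161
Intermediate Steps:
p = -136 (p = -2 - 134 = -136)
B(p) + K(-3*8, 6) = -136 - 25 = -161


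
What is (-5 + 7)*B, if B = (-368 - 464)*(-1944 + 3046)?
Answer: -1833728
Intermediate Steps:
B = -916864 (B = -832*1102 = -916864)
(-5 + 7)*B = (-5 + 7)*(-916864) = 2*(-916864) = -1833728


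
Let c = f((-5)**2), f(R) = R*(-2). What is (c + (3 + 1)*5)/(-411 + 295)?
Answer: 15/58 ≈ 0.25862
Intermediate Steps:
f(R) = -2*R
c = -50 (c = -2*(-5)**2 = -2*25 = -50)
(c + (3 + 1)*5)/(-411 + 295) = (-50 + (3 + 1)*5)/(-411 + 295) = (-50 + 4*5)/(-116) = (-50 + 20)*(-1/116) = -30*(-1/116) = 15/58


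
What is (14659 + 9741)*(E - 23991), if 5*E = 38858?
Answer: -395753360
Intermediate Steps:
E = 38858/5 (E = (1/5)*38858 = 38858/5 ≈ 7771.6)
(14659 + 9741)*(E - 23991) = (14659 + 9741)*(38858/5 - 23991) = 24400*(-81097/5) = -395753360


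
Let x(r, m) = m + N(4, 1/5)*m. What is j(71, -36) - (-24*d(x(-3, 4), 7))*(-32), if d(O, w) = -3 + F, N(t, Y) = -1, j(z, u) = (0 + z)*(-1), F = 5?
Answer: -1607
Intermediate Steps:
j(z, u) = -z (j(z, u) = z*(-1) = -z)
x(r, m) = 0 (x(r, m) = m - m = 0)
d(O, w) = 2 (d(O, w) = -3 + 5 = 2)
j(71, -36) - (-24*d(x(-3, 4), 7))*(-32) = -1*71 - (-24*2)*(-32) = -71 - (-48)*(-32) = -71 - 1*1536 = -71 - 1536 = -1607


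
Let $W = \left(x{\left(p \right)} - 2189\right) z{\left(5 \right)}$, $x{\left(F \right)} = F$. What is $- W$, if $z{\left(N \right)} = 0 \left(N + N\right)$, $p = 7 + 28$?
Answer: $0$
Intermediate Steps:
$p = 35$
$z{\left(N \right)} = 0$ ($z{\left(N \right)} = 0 \cdot 2 N = 0$)
$W = 0$ ($W = \left(35 - 2189\right) 0 = \left(-2154\right) 0 = 0$)
$- W = \left(-1\right) 0 = 0$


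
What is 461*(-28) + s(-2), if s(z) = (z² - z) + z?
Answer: -12904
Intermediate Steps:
s(z) = z²
461*(-28) + s(-2) = 461*(-28) + (-2)² = -12908 + 4 = -12904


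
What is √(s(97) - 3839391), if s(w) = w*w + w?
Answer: I*√3829885 ≈ 1957.0*I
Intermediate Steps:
s(w) = w + w² (s(w) = w² + w = w + w²)
√(s(97) - 3839391) = √(97*(1 + 97) - 3839391) = √(97*98 - 3839391) = √(9506 - 3839391) = √(-3829885) = I*√3829885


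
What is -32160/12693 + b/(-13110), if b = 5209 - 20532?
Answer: -75707587/55468410 ≈ -1.3649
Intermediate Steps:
b = -15323
-32160/12693 + b/(-13110) = -32160/12693 - 15323/(-13110) = -32160*1/12693 - 15323*(-1/13110) = -10720/4231 + 15323/13110 = -75707587/55468410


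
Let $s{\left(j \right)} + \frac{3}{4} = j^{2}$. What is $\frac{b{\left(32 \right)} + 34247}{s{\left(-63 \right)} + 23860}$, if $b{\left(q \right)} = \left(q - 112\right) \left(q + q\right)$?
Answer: $\frac{116508}{111313} \approx 1.0467$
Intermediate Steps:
$b{\left(q \right)} = 2 q \left(-112 + q\right)$ ($b{\left(q \right)} = \left(-112 + q\right) 2 q = 2 q \left(-112 + q\right)$)
$s{\left(j \right)} = - \frac{3}{4} + j^{2}$
$\frac{b{\left(32 \right)} + 34247}{s{\left(-63 \right)} + 23860} = \frac{2 \cdot 32 \left(-112 + 32\right) + 34247}{\left(- \frac{3}{4} + \left(-63\right)^{2}\right) + 23860} = \frac{2 \cdot 32 \left(-80\right) + 34247}{\left(- \frac{3}{4} + 3969\right) + 23860} = \frac{-5120 + 34247}{\frac{15873}{4} + 23860} = \frac{29127}{\frac{111313}{4}} = 29127 \cdot \frac{4}{111313} = \frac{116508}{111313}$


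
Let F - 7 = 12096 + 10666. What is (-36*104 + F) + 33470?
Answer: 52495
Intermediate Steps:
F = 22769 (F = 7 + (12096 + 10666) = 7 + 22762 = 22769)
(-36*104 + F) + 33470 = (-36*104 + 22769) + 33470 = (-3744 + 22769) + 33470 = 19025 + 33470 = 52495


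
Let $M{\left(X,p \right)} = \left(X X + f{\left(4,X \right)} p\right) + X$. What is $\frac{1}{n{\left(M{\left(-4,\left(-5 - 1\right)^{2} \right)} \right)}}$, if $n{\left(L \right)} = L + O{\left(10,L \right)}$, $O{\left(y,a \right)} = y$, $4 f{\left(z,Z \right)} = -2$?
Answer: $\frac{1}{4} \approx 0.25$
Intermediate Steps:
$f{\left(z,Z \right)} = - \frac{1}{2}$ ($f{\left(z,Z \right)} = \frac{1}{4} \left(-2\right) = - \frac{1}{2}$)
$M{\left(X,p \right)} = X + X^{2} - \frac{p}{2}$ ($M{\left(X,p \right)} = \left(X X - \frac{p}{2}\right) + X = \left(X^{2} - \frac{p}{2}\right) + X = X + X^{2} - \frac{p}{2}$)
$n{\left(L \right)} = 10 + L$ ($n{\left(L \right)} = L + 10 = 10 + L$)
$\frac{1}{n{\left(M{\left(-4,\left(-5 - 1\right)^{2} \right)} \right)}} = \frac{1}{10 - \left(4 - 16 + \frac{\left(-5 - 1\right)^{2}}{2}\right)} = \frac{1}{10 - \left(-12 + 18\right)} = \frac{1}{10 - 6} = \frac{1}{4}$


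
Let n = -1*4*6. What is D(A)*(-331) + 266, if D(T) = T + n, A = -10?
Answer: 11520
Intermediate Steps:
n = -24 (n = -4*6 = -24)
D(T) = -24 + T (D(T) = T - 24 = -24 + T)
D(A)*(-331) + 266 = (-24 - 10)*(-331) + 266 = -34*(-331) + 266 = 11254 + 266 = 11520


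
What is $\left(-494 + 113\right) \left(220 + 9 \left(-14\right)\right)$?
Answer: $-35814$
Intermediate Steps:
$\left(-494 + 113\right) \left(220 + 9 \left(-14\right)\right) = - 381 \left(220 - 126\right) = \left(-381\right) 94 = -35814$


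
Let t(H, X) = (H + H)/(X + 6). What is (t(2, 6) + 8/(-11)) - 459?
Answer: -15160/33 ≈ -459.39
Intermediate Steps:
t(H, X) = 2*H/(6 + X) (t(H, X) = (2*H)/(6 + X) = 2*H/(6 + X))
(t(2, 6) + 8/(-11)) - 459 = (2*2/(6 + 6) + 8/(-11)) - 459 = (2*2/12 + 8*(-1/11)) - 459 = (2*2*(1/12) - 8/11) - 459 = (⅓ - 8/11) - 459 = -13/33 - 459 = -15160/33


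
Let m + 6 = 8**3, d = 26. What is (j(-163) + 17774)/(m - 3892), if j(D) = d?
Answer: -8900/1693 ≈ -5.2569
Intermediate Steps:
j(D) = 26
m = 506 (m = -6 + 8**3 = -6 + 512 = 506)
(j(-163) + 17774)/(m - 3892) = (26 + 17774)/(506 - 3892) = 17800/(-3386) = 17800*(-1/3386) = -8900/1693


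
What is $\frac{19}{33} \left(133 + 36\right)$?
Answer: $\frac{3211}{33} \approx 97.303$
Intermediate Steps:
$\frac{19}{33} \left(133 + 36\right) = 19 \cdot \frac{1}{33} \cdot 169 = \frac{19}{33} \cdot 169 = \frac{3211}{33}$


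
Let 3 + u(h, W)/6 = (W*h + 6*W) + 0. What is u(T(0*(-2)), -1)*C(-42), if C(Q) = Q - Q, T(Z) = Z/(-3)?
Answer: 0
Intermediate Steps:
T(Z) = -Z/3 (T(Z) = Z*(-1/3) = -Z/3)
C(Q) = 0
u(h, W) = -18 + 36*W + 6*W*h (u(h, W) = -18 + 6*((W*h + 6*W) + 0) = -18 + 6*((6*W + W*h) + 0) = -18 + 6*(6*W + W*h) = -18 + (36*W + 6*W*h) = -18 + 36*W + 6*W*h)
u(T(0*(-2)), -1)*C(-42) = (-18 + 36*(-1) + 6*(-1)*(-0*(-2)))*0 = (-18 - 36 + 6*(-1)*(-1/3*0))*0 = (-18 - 36 + 6*(-1)*0)*0 = (-18 - 36 + 0)*0 = -54*0 = 0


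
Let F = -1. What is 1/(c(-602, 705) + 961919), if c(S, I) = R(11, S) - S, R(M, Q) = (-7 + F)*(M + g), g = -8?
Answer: 1/962497 ≈ 1.0390e-6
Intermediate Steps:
R(M, Q) = 64 - 8*M (R(M, Q) = (-7 - 1)*(M - 8) = -8*(-8 + M) = 64 - 8*M)
c(S, I) = -24 - S (c(S, I) = (64 - 8*11) - S = (64 - 88) - S = -24 - S)
1/(c(-602, 705) + 961919) = 1/((-24 - 1*(-602)) + 961919) = 1/((-24 + 602) + 961919) = 1/(578 + 961919) = 1/962497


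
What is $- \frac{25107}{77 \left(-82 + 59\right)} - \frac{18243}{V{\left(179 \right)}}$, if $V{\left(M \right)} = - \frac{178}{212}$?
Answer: $\frac{3426919941}{157619} \approx 21742.0$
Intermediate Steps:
$V{\left(M \right)} = - \frac{89}{106}$ ($V{\left(M \right)} = \left(-178\right) \frac{1}{212} = - \frac{89}{106}$)
$- \frac{25107}{77 \left(-82 + 59\right)} - \frac{18243}{V{\left(179 \right)}} = - \frac{25107}{77 \left(-82 + 59\right)} - \frac{18243}{- \frac{89}{106}} = - \frac{25107}{77 \left(-23\right)} - - \frac{1933758}{89} = - \frac{25107}{-1771} + \frac{1933758}{89} = \left(-25107\right) \left(- \frac{1}{1771}\right) + \frac{1933758}{89} = \frac{25107}{1771} + \frac{1933758}{89} = \frac{3426919941}{157619}$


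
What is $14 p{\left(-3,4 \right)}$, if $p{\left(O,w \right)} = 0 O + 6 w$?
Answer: $336$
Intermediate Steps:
$p{\left(O,w \right)} = 6 w$ ($p{\left(O,w \right)} = 0 + 6 w = 6 w$)
$14 p{\left(-3,4 \right)} = 14 \cdot 6 \cdot 4 = 14 \cdot 24 = 336$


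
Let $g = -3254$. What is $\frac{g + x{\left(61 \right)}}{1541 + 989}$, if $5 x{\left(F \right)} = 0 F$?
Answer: $- \frac{1627}{1265} \approx -1.2862$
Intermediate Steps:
$x{\left(F \right)} = 0$ ($x{\left(F \right)} = \frac{0 F}{5} = \frac{1}{5} \cdot 0 = 0$)
$\frac{g + x{\left(61 \right)}}{1541 + 989} = \frac{-3254 + 0}{1541 + 989} = - \frac{3254}{2530} = \left(-3254\right) \frac{1}{2530} = - \frac{1627}{1265}$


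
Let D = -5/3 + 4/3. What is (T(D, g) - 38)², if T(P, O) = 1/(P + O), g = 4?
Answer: 172225/121 ≈ 1423.3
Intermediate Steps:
D = -⅓ (D = -5*⅓ + 4*(⅓) = -5/3 + 4/3 = -⅓ ≈ -0.33333)
T(P, O) = 1/(O + P)
(T(D, g) - 38)² = (1/(4 - ⅓) - 38)² = (1/(11/3) - 38)² = (3/11 - 38)² = (-415/11)² = 172225/121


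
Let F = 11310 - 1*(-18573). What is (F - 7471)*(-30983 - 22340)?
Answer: -1195075076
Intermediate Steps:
F = 29883 (F = 11310 + 18573 = 29883)
(F - 7471)*(-30983 - 22340) = (29883 - 7471)*(-30983 - 22340) = 22412*(-53323) = -1195075076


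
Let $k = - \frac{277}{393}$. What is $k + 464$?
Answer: $\frac{182075}{393} \approx 463.29$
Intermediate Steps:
$k = - \frac{277}{393}$ ($k = \left(-277\right) \frac{1}{393} = - \frac{277}{393} \approx -0.70483$)
$k + 464 = - \frac{277}{393} + 464 = \frac{182075}{393}$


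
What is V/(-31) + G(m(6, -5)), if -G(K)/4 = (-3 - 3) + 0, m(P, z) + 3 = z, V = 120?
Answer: 624/31 ≈ 20.129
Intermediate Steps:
m(P, z) = -3 + z
G(K) = 24 (G(K) = -4*((-3 - 3) + 0) = -4*(-6 + 0) = -4*(-6) = 24)
V/(-31) + G(m(6, -5)) = 120/(-31) + 24 = 120*(-1/31) + 24 = -120/31 + 24 = 624/31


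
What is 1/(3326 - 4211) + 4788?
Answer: 4237379/885 ≈ 4788.0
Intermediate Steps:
1/(3326 - 4211) + 4788 = 1/(-885) + 4788 = -1/885 + 4788 = 4237379/885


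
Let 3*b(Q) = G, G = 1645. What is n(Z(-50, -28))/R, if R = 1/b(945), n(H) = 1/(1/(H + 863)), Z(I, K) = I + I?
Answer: 1255135/3 ≈ 4.1838e+5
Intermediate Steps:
Z(I, K) = 2*I
b(Q) = 1645/3 (b(Q) = (⅓)*1645 = 1645/3)
n(H) = 863 + H (n(H) = 1/(1/(863 + H)) = 863 + H)
R = 3/1645 (R = 1/(1645/3) = 3/1645 ≈ 0.0018237)
n(Z(-50, -28))/R = (863 + 2*(-50))/(3/1645) = (863 - 100)*(1645/3) = 763*(1645/3) = 1255135/3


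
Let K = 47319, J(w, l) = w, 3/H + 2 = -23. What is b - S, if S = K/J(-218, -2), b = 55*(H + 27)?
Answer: 1848051/1090 ≈ 1695.5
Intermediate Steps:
H = -3/25 (H = 3/(-2 - 23) = 3/(-25) = 3*(-1/25) = -3/25 ≈ -0.12000)
b = 7392/5 (b = 55*(-3/25 + 27) = 55*(672/25) = 7392/5 ≈ 1478.4)
S = -47319/218 (S = 47319/(-218) = 47319*(-1/218) = -47319/218 ≈ -217.06)
b - S = 7392/5 - 1*(-47319/218) = 7392/5 + 47319/218 = 1848051/1090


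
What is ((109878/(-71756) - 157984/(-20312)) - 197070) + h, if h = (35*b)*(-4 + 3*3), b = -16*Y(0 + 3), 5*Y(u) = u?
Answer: -18104411568877/91094242 ≈ -1.9874e+5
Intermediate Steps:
Y(u) = u/5
b = -48/5 (b = -16*(0 + 3)/5 = -16*3/5 = -16*⅗ = -48/5 ≈ -9.6000)
h = -1680 (h = (35*(-48/5))*(-4 + 3*3) = -336*(-4 + 9) = -336*5 = -1680)
((109878/(-71756) - 157984/(-20312)) - 197070) + h = ((109878/(-71756) - 157984/(-20312)) - 197070) - 1680 = ((109878*(-1/71756) - 157984*(-1/20312)) - 197070) - 1680 = ((-54939/35878 + 19748/2539) - 197070) - 1680 = (569028623/91094242 - 197070) - 1680 = -17951373242317/91094242 - 1680 = -18104411568877/91094242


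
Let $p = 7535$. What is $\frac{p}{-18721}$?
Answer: $- \frac{7535}{18721} \approx -0.40249$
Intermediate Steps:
$\frac{p}{-18721} = \frac{7535}{-18721} = 7535 \left(- \frac{1}{18721}\right) = - \frac{7535}{18721}$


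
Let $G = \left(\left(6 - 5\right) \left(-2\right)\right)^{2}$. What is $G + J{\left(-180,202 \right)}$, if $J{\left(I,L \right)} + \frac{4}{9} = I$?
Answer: $- \frac{1588}{9} \approx -176.44$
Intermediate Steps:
$J{\left(I,L \right)} = - \frac{4}{9} + I$
$G = 4$ ($G = \left(1 \left(-2\right)\right)^{2} = \left(-2\right)^{2} = 4$)
$G + J{\left(-180,202 \right)} = 4 - \frac{1624}{9} = - \frac{1588}{9}$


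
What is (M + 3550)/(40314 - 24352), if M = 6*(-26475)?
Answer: -77650/7981 ≈ -9.7294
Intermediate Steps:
M = -158850
(M + 3550)/(40314 - 24352) = (-158850 + 3550)/(40314 - 24352) = -155300/15962 = -155300*1/15962 = -77650/7981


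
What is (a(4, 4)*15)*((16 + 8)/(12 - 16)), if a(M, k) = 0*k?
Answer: 0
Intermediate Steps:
a(M, k) = 0
(a(4, 4)*15)*((16 + 8)/(12 - 16)) = (0*15)*((16 + 8)/(12 - 16)) = 0*(24/(-4)) = 0*(24*(-1/4)) = 0*(-6) = 0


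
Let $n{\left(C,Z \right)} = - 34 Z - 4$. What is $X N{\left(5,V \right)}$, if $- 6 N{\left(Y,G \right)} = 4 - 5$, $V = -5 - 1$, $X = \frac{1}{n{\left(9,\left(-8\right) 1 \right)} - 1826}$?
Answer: $- \frac{1}{9348} \approx -0.00010697$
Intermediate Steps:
$n{\left(C,Z \right)} = -4 - 34 Z$
$X = - \frac{1}{1558}$ ($X = \frac{1}{\left(-4 - 34 \left(\left(-8\right) 1\right)\right) - 1826} = \frac{1}{\left(-4 - -272\right) - 1826} = \frac{1}{\left(-4 + 272\right) - 1826} = \frac{1}{268 - 1826} = \frac{1}{-1558} = - \frac{1}{1558} \approx -0.00064185$)
$V = -6$ ($V = -5 - 1 = -6$)
$N{\left(Y,G \right)} = \frac{1}{6}$ ($N{\left(Y,G \right)} = - \frac{4 - 5}{6} = \left(- \frac{1}{6}\right) \left(-1\right) = \frac{1}{6}$)
$X N{\left(5,V \right)} = \left(- \frac{1}{1558}\right) \frac{1}{6} = - \frac{1}{9348}$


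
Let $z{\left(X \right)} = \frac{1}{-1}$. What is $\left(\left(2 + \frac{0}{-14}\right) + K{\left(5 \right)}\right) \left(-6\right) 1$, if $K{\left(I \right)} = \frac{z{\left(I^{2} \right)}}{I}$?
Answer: $- \frac{54}{5} \approx -10.8$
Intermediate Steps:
$z{\left(X \right)} = -1$
$K{\left(I \right)} = - \frac{1}{I}$
$\left(\left(2 + \frac{0}{-14}\right) + K{\left(5 \right)}\right) \left(-6\right) 1 = \left(\left(2 + \frac{0}{-14}\right) - \frac{1}{5}\right) \left(-6\right) 1 = \left(\left(2 + 0 \left(- \frac{1}{14}\right)\right) - \frac{1}{5}\right) \left(-6\right) 1 = \left(\left(2 + 0\right) - \frac{1}{5}\right) \left(-6\right) 1 = \left(2 - \frac{1}{5}\right) \left(-6\right) 1 = \frac{9}{5} \left(-6\right) 1 = \left(- \frac{54}{5}\right) 1 = - \frac{54}{5}$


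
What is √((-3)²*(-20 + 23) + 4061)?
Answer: 2*√1022 ≈ 63.938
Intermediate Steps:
√((-3)²*(-20 + 23) + 4061) = √(9*3 + 4061) = √(27 + 4061) = √4088 = 2*√1022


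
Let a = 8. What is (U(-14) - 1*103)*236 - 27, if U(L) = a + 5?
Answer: -21267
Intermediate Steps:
U(L) = 13 (U(L) = 8 + 5 = 13)
(U(-14) - 1*103)*236 - 27 = (13 - 1*103)*236 - 27 = (13 - 103)*236 - 27 = -90*236 - 27 = -21240 - 27 = -21267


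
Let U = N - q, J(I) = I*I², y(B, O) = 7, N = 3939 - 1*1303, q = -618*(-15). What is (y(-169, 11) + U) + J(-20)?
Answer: -14627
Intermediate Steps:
q = 9270
N = 2636 (N = 3939 - 1303 = 2636)
J(I) = I³
U = -6634 (U = 2636 - 1*9270 = 2636 - 9270 = -6634)
(y(-169, 11) + U) + J(-20) = (7 - 6634) + (-20)³ = -6627 - 8000 = -14627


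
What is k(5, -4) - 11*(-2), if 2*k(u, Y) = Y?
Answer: 20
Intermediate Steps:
k(u, Y) = Y/2
k(5, -4) - 11*(-2) = (½)*(-4) - 11*(-2) = -2 + 22 = 20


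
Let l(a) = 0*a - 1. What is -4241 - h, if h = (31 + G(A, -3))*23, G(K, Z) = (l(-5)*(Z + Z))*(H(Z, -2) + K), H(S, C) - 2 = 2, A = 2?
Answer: -5782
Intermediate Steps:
H(S, C) = 4 (H(S, C) = 2 + 2 = 4)
l(a) = -1 (l(a) = 0 - 1 = -1)
G(K, Z) = -2*Z*(4 + K) (G(K, Z) = (-(Z + Z))*(4 + K) = (-2*Z)*(4 + K) = -2*Z*(4 + K))
h = 1541 (h = (31 - 2*(-3)*(4 + 2))*23 = (31 - 2*(-3)*6)*23 = (31 + 36)*23 = 67*23 = 1541)
-4241 - h = -4241 - 1*1541 = -4241 - 1541 = -5782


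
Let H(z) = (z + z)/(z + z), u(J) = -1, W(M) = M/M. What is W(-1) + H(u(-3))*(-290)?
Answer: -289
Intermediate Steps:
W(M) = 1
H(z) = 1 (H(z) = (2*z)/((2*z)) = (2*z)*(1/(2*z)) = 1)
W(-1) + H(u(-3))*(-290) = 1 + 1*(-290) = 1 - 290 = -289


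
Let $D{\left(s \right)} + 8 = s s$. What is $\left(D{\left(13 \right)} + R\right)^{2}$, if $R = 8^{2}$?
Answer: $50625$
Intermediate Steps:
$R = 64$
$D{\left(s \right)} = -8 + s^{2}$ ($D{\left(s \right)} = -8 + s s = -8 + s^{2}$)
$\left(D{\left(13 \right)} + R\right)^{2} = \left(\left(-8 + 13^{2}\right) + 64\right)^{2} = \left(\left(-8 + 169\right) + 64\right)^{2} = \left(161 + 64\right)^{2} = 225^{2} = 50625$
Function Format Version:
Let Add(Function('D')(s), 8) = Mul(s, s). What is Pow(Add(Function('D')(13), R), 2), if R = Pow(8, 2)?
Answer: 50625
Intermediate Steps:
R = 64
Function('D')(s) = Add(-8, Pow(s, 2)) (Function('D')(s) = Add(-8, Mul(s, s)) = Add(-8, Pow(s, 2)))
Pow(Add(Function('D')(13), R), 2) = Pow(Add(Add(-8, Pow(13, 2)), 64), 2) = Pow(Add(Add(-8, 169), 64), 2) = Pow(Add(161, 64), 2) = Pow(225, 2) = 50625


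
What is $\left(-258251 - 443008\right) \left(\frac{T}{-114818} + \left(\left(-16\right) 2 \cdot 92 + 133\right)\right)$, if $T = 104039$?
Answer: $\frac{226406683413183}{114818} \approx 1.9719 \cdot 10^{9}$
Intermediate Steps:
$\left(-258251 - 443008\right) \left(\frac{T}{-114818} + \left(\left(-16\right) 2 \cdot 92 + 133\right)\right) = \left(-258251 - 443008\right) \left(\frac{104039}{-114818} + \left(\left(-16\right) 2 \cdot 92 + 133\right)\right) = - 701259 \left(104039 \left(- \frac{1}{114818}\right) + \left(\left(-32\right) 92 + 133\right)\right) = - 701259 \left(- \frac{104039}{114818} + \left(-2944 + 133\right)\right) = - 701259 \left(- \frac{104039}{114818} - 2811\right) = \left(-701259\right) \left(- \frac{322857437}{114818}\right) = \frac{226406683413183}{114818}$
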